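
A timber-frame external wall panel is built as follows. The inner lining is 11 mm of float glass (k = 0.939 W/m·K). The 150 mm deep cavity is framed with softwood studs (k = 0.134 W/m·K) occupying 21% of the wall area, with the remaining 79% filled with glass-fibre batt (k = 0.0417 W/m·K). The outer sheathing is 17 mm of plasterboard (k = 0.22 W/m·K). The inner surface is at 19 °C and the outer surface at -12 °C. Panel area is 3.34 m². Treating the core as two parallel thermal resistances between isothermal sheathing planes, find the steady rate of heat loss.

Sheathing layers in series; stud and cavity paths in parallel between them.
R_inner = 0.011/(0.939×3.34) = 0.003507 K/W
R_stud  = 0.15/(0.134×0.21×3.34) = 1.596 K/W
R_cav   = 0.15/(0.0417×0.79×3.34) = 1.363 K/W
1/R_core = 1/R_stud + 1/R_cav → R_core = 0.7352 K/W
R_outer = 0.017/(0.22×3.34) = 0.02314 K/W
R_total = 0.7619 K/W
Q = ΔT/R_total = 31/0.7619

Q ≈ 40.7 W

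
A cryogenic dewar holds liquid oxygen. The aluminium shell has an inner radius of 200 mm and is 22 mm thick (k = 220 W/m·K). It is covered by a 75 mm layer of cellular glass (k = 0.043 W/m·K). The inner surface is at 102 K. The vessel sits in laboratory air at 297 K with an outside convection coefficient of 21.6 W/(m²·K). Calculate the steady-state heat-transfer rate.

Q ≈ 90.8 W

Each spherical layer contributes R = (1/r_i − 1/r_o)/(4πk):
R_aluminium shell = (1/0.2 − 1/0.222)/(4π×220) = 1.792×10^-4 K/W
R_cellular glass = (1/0.222 − 1/0.297)/(4π×0.043) = 2.105 K/W
R_outer film = 1/(h·4πr_o²) = 1/(21.6×4π×0.297²) = 0.04177 K/W
R_total = 2.147 K/W
Q = ΔT/R_total = 195/2.147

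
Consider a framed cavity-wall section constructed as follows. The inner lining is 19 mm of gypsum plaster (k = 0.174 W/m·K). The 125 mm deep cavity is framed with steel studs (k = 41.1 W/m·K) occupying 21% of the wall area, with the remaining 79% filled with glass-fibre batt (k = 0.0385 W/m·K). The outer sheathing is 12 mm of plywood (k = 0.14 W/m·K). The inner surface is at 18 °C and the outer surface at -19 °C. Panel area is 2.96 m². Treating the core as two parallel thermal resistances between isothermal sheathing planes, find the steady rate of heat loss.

Sheathing layers in series; stud and cavity paths in parallel between them.
R_inner = 0.019/(0.174×2.96) = 0.03689 K/W
R_stud  = 0.125/(41.1×0.21×2.96) = 0.004893 K/W
R_cav   = 0.125/(0.0385×0.79×2.96) = 1.388 K/W
1/R_core = 1/R_stud + 1/R_cav → R_core = 0.004876 K/W
R_outer = 0.012/(0.14×2.96) = 0.02896 K/W
R_total = 0.07072 K/W
Q = ΔT/R_total = 37/0.07072

Q ≈ 523 W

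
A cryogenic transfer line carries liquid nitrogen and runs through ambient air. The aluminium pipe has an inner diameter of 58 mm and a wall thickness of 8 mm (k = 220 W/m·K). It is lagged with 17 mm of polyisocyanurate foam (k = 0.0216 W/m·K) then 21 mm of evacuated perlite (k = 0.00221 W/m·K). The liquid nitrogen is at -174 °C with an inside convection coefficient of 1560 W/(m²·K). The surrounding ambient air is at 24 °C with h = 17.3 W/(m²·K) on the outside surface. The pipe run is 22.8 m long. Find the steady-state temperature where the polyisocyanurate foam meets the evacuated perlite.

T ≈ -153 °C

For a radial system each layer contributes R = ln(r_out/r_in)/(2πkL); films add R = 1/(hA).
R_inner film = 1/(h_i·2πr₁L) = 1/(1560×2π×0.029×22.8) = 1.543×10^-4 K/W
R_aluminium pipe wall = ln(37/29)/(2π×220×22.8) = 7.73×10^-6 K/W
R_polyisocyanurate foam = ln(54/37)/(2π×0.0216×22.8) = 0.1222 K/W
R_evacuated perlite = ln(75/54)/(2π×0.00221×22.8) = 1.038 K/W
R_outer film = 1/(h_o·2πr_oL) = 1/(17.3×2π×0.075×22.8) = 0.00538 K/W
R_total = 1.165 K/W
Q = ΔT/R_total = 198/1.165
Q = 170 W
T_interface = T_inner + Q·ΣR(inner→interface) = -174 + 170×0.1223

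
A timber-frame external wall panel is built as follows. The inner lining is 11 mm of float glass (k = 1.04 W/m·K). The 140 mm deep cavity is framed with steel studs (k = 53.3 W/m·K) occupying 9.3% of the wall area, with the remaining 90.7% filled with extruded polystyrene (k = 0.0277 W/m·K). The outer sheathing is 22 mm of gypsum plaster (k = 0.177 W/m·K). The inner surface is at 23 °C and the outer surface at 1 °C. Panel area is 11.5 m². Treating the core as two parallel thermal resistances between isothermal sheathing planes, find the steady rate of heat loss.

Sheathing layers in series; stud and cavity paths in parallel between them.
R_inner = 0.011/(1.04×11.5) = 9.197×10^-4 K/W
R_stud  = 0.14/(53.3×0.093×11.5) = 0.002456 K/W
R_cav   = 0.14/(0.0277×0.907×11.5) = 0.4846 K/W
1/R_core = 1/R_stud + 1/R_cav → R_core = 0.002444 K/W
R_outer = 0.022/(0.177×11.5) = 0.01081 K/W
R_total = 0.01417 K/W
Q = ΔT/R_total = 22/0.01417

Q ≈ 1550 W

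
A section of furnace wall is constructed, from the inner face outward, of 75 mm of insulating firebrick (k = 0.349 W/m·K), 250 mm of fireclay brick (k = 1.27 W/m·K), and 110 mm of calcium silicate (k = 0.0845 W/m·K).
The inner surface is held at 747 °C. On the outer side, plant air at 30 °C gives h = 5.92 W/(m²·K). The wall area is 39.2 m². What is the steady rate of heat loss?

Treating each layer as a thermal resistance in series:
R_insulating firebrick = L/(kA) = 0.075/(0.349×39.2) = 0.005482 K/W
R_fireclay brick = L/(kA) = 0.25/(1.27×39.2) = 0.005022 K/W
R_calcium silicate = L/(kA) = 0.11/(0.0845×39.2) = 0.03321 K/W
R_outer film = 1/(h_o·A) = 1/(5.92×39.2) = 0.004309 K/W
R_total = 0.04802 K/W
Q = ΔT / R_total = 717 / 0.04802

Q ≈ 14900 W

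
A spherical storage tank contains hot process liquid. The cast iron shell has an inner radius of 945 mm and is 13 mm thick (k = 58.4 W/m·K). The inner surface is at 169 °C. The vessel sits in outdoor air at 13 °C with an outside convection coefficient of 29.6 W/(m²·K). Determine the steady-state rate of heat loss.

Radial (spherical) resistances in series:
R_cast iron shell = (1/0.945 − 1/0.958)/(4π×58.4) = 1.957×10^-5 K/W
R_outer film = 1/(h·4πr_o²) = 1/(29.6×4π×0.958²) = 0.002929 K/W
R_total = 0.002949 K/W
Q = ΔT/R_total = 156/0.002949

Q ≈ 52900 W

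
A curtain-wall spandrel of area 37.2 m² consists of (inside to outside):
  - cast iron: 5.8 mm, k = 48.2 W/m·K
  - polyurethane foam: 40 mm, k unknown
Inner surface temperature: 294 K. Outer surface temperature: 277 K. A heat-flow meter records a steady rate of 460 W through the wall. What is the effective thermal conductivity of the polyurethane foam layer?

Series thermal resistances:
R_cast iron = L/(kA) = 0.0058/(48.2×37.2) = 3.235×10^-6 K/W
Sum of known resistances R_other = 3.235×10^-6 K/W
Total R = ΔT/Q = 17/460 = 0.03696 K/W
R_polyurethane foam = R_total − R_other = 0.03695 K/W
k = L/(R·A) = 0.04/(0.03695×37.2)

k ≈ 0.0291 W/(m·K)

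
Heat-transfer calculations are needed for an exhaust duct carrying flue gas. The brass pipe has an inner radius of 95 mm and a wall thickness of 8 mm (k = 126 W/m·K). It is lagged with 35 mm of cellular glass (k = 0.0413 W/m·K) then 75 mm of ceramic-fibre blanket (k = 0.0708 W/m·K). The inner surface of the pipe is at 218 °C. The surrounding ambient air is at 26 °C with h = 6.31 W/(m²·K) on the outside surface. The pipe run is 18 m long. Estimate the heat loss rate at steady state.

For a radial system each layer contributes R = ln(r_out/r_in)/(2πkL); films add R = 1/(hA).
R_brass pipe wall = ln(103/95)/(2π×126×18) = 5.674×10^-6 K/W
R_cellular glass = ln(138/103)/(2π×0.0413×18) = 0.06263 K/W
R_ceramic-fibre blanket = ln(213/138)/(2π×0.0708×18) = 0.05421 K/W
R_outer film = 1/(h_o·2πr_oL) = 1/(6.31×2π×0.213×18) = 0.006579 K/W
R_total = 0.1234 K/W
Q = ΔT/R_total = 192/0.1234

Q ≈ 1560 W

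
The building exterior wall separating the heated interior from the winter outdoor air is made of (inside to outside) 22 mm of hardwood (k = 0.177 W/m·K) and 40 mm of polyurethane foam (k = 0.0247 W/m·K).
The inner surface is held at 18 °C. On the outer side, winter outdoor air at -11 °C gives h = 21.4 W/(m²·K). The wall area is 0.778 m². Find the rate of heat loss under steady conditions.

Using the resistance-network approach (series):
R_hardwood = L/(kA) = 0.022/(0.177×0.778) = 0.1598 K/W
R_polyurethane foam = L/(kA) = 0.04/(0.0247×0.778) = 2.082 K/W
R_outer film = 1/(h_o·A) = 1/(21.4×0.778) = 0.06006 K/W
R_total = 2.301 K/W
Q = ΔT / R_total = 29 / 2.301

Q ≈ 12.6 W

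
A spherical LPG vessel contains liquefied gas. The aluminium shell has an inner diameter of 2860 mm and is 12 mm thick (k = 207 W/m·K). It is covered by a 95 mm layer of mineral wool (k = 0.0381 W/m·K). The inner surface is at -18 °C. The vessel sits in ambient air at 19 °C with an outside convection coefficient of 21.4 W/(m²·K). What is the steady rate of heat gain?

Radial (spherical) resistances in series:
R_aluminium shell = (1/1.43 − 1/1.442)/(4π×207) = 2.237×10^-6 K/W
R_mineral wool = (1/1.442 − 1/1.537)/(4π×0.0381) = 0.08953 K/W
R_outer film = 1/(h·4πr_o²) = 1/(21.4×4π×1.537²) = 0.001574 K/W
R_total = 0.0911 K/W
Q = ΔT/R_total = 37/0.0911

Q ≈ 406 W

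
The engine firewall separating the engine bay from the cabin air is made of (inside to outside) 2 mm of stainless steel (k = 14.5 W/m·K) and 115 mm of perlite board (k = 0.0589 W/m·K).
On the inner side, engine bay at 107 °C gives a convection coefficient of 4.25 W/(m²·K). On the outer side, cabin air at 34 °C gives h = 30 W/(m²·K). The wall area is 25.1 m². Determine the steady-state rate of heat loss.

Q ≈ 825 W

Using the resistance-network approach (series):
R_inner film = 1/(h_i·A) = 1/(4.25×25.1) = 0.009374 K/W
R_stainless steel = L/(kA) = 0.002/(14.5×25.1) = 5.495×10^-6 K/W
R_perlite board = L/(kA) = 0.115/(0.0589×25.1) = 0.07779 K/W
R_outer film = 1/(h_o·A) = 1/(30×25.1) = 0.001328 K/W
R_total = 0.0885 K/W
Q = ΔT / R_total = 73 / 0.0885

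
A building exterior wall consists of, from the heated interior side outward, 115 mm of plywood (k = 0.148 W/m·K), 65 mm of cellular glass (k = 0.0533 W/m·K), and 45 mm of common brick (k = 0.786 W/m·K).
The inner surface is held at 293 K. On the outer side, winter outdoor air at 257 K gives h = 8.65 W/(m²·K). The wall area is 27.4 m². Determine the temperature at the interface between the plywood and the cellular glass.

Model the wall as resistances in series:
R_plywood = L/(kA) = 0.115/(0.148×27.4) = 0.02836 K/W
R_cellular glass = L/(kA) = 0.065/(0.0533×27.4) = 0.04451 K/W
R_common brick = L/(kA) = 0.045/(0.786×27.4) = 0.002089 K/W
R_outer film = 1/(h_o·A) = 1/(8.65×27.4) = 0.004219 K/W
R_total = 0.07918 K/W;  Q = ΔT/R_total = 36/0.07918 = 454.7 W
T_interface = T_inner − Q·ΣR(inner→interface) = 293 − 455×0.02836

T ≈ 280 K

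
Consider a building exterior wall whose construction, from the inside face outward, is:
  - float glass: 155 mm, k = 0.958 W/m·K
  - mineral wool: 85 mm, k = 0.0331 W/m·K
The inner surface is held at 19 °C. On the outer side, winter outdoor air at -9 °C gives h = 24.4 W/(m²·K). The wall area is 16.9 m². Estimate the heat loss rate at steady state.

Q ≈ 171 W

Thermal resistances in series:
R_float glass = L/(kA) = 0.155/(0.958×16.9) = 0.009574 K/W
R_mineral wool = L/(kA) = 0.085/(0.0331×16.9) = 0.152 K/W
R_outer film = 1/(h_o·A) = 1/(24.4×16.9) = 0.002425 K/W
R_total = 0.1639 K/W
Q = ΔT / R_total = 28 / 0.1639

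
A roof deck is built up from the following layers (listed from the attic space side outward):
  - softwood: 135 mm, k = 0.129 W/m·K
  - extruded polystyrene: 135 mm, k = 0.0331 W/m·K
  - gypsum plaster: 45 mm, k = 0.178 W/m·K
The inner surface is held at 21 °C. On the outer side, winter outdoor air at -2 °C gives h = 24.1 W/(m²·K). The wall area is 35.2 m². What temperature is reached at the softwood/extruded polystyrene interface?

T ≈ 16.6 °C

Series thermal resistances:
R_softwood = L/(kA) = 0.135/(0.129×35.2) = 0.02973 K/W
R_extruded polystyrene = L/(kA) = 0.135/(0.0331×35.2) = 0.1159 K/W
R_gypsum plaster = L/(kA) = 0.045/(0.178×35.2) = 0.007182 K/W
R_outer film = 1/(h_o·A) = 1/(24.1×35.2) = 0.001179 K/W
R_total = 0.154 K/W;  Q = ΔT/R_total = 23/0.154 = 149.4 W
T_interface = T_inner − Q·ΣR(inner→interface) = 21 − 149×0.02973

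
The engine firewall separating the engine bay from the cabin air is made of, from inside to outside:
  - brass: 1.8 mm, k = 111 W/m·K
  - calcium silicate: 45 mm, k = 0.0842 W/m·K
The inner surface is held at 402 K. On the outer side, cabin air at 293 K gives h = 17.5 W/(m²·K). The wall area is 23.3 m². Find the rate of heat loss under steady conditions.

Using the resistance-network approach (series):
R_brass = L/(kA) = 0.0018/(111×23.3) = 6.96×10^-7 K/W
R_calcium silicate = L/(kA) = 0.045/(0.0842×23.3) = 0.02294 K/W
R_outer film = 1/(h_o·A) = 1/(17.5×23.3) = 0.002452 K/W
R_total = 0.02539 K/W
Q = ΔT / R_total = 109 / 0.02539

Q ≈ 4290 W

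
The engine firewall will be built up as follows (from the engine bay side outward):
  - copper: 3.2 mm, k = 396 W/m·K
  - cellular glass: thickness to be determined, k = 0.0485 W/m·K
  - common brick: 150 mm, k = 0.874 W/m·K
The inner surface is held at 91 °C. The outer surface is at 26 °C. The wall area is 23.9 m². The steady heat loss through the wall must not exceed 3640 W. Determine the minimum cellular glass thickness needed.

Thermal resistances in series:
R_copper = L/(kA) = 0.0032/(396×23.9) = 3.381×10^-7 K/W
R_common brick = L/(kA) = 0.15/(0.874×23.9) = 0.007181 K/W
Sum of the known resistances R_other = 0.007181 K/W
Required total resistance R_tot = ΔT/Q_allow = 65/3640 = 0.01786 K/W
R_cellular glass = R_tot − R_other = 0.01068 K/W
L = R·k·A = 0.01068×0.0485×23.9

L ≈ 12.4 mm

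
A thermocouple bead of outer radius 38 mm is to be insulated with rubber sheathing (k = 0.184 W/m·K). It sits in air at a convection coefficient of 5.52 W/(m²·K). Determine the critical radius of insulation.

r_cr ≈ 66.7 mm

For a sphere r_cr = 2k/h = 2×0.184/5.52
r_cr = 66.7 mm; since the bare radius (38 mm) is below r_cr, adding a thin layer of insulation will *increase* heat loss.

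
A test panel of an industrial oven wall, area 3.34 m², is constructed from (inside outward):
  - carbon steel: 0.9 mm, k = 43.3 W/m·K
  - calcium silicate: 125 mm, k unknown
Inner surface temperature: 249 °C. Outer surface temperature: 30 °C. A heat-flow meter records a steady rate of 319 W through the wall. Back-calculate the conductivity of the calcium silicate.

Treating each layer as a thermal resistance in series:
R_carbon steel = L/(kA) = 0.0009/(43.3×3.34) = 6.223×10^-6 K/W
Sum of known resistances R_other = 6.223×10^-6 K/W
Total R = ΔT/Q = 219/319 = 0.6865 K/W
R_calcium silicate = R_total − R_other = 0.6865 K/W
k = L/(R·A) = 0.125/(0.6865×3.34)

k ≈ 0.0545 W/(m·K)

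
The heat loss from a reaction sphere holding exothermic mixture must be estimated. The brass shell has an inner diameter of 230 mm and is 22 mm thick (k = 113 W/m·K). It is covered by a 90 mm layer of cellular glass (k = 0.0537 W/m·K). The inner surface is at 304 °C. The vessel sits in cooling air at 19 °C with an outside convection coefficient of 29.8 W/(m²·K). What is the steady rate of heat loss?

Q ≈ 65.6 W

Spherical conduction: R = (1/r_in − 1/r_out)/(4πk) per layer; series-sum.
R_brass shell = (1/0.115 − 1/0.137)/(4π×113) = 9.834×10^-4 K/W
R_cellular glass = (1/0.137 − 1/0.227)/(4π×0.0537) = 4.289 K/W
R_outer film = 1/(h·4πr_o²) = 1/(29.8×4π×0.227²) = 0.05182 K/W
R_total = 4.341 K/W
Q = ΔT/R_total = 285/4.341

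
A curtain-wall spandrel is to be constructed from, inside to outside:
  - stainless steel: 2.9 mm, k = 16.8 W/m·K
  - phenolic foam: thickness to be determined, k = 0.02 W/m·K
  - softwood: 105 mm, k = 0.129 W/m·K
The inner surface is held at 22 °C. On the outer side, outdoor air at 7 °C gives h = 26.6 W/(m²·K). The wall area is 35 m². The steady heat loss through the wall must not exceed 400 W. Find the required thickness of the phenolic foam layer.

Model the wall as resistances in series:
R_stainless steel = L/(kA) = 0.0029/(16.8×35) = 4.932×10^-6 K/W
R_softwood = L/(kA) = 0.105/(0.129×35) = 0.02326 K/W
R_outer film = 1/(h_o·A) = 1/(26.6×35) = 0.001074 K/W
Sum of the known resistances R_other = 0.02433 K/W
Required total resistance R_tot = ΔT/Q_allow = 15/400 = 0.0375 K/W
R_phenolic foam = R_tot − R_other = 0.01317 K/W
L = R·k·A = 0.01317×0.02×35

L ≈ 9.22 mm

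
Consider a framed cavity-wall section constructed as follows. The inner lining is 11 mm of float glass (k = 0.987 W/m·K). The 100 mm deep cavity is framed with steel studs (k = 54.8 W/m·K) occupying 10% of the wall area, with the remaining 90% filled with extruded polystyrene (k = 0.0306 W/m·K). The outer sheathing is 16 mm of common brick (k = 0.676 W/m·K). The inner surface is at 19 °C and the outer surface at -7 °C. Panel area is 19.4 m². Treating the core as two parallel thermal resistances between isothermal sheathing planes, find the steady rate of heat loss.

Sheathing layers in series; stud and cavity paths in parallel between them.
R_inner = 0.011/(0.987×19.4) = 5.745×10^-4 K/W
R_stud  = 0.1/(54.8×0.1×19.4) = 9.406×10^-4 K/W
R_cav   = 0.1/(0.0306×0.9×19.4) = 0.1872 K/W
1/R_core = 1/R_stud + 1/R_cav → R_core = 9.359×10^-4 K/W
R_outer = 0.016/(0.676×19.4) = 0.00122 K/W
R_total = 0.00273 K/W
Q = ΔT/R_total = 26/0.00273

Q ≈ 9520 W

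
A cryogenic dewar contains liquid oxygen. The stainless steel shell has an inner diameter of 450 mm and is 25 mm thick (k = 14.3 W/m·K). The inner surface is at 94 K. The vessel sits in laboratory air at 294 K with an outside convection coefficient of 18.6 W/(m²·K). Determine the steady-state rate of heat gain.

Radial (spherical) resistances in series:
R_stainless steel shell = (1/0.225 − 1/0.25)/(4π×14.3) = 0.002473 K/W
R_outer film = 1/(h·4πr_o²) = 1/(18.6×4π×0.25²) = 0.06845 K/W
R_total = 0.07093 K/W
Q = ΔT/R_total = 200/0.07093

Q ≈ 2820 W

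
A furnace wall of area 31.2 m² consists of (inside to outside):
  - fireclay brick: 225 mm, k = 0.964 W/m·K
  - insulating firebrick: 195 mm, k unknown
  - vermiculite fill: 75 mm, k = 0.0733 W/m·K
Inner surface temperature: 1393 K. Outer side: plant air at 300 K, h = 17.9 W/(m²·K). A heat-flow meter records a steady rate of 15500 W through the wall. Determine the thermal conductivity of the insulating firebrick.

k ≈ 0.22 W/(m·K)

Treating each layer as a thermal resistance in series:
R_fireclay brick = L/(kA) = 0.225/(0.964×31.2) = 0.007481 K/W
R_vermiculite fill = L/(kA) = 0.075/(0.0733×31.2) = 0.03279 K/W
R_outer film = 1/(h_o·A) = 1/(17.9×31.2) = 0.001791 K/W
Sum of known resistances R_other = 0.04207 K/W
Total R = ΔT/Q = 1093/15500 = 0.07052 K/W
R_insulating firebrick = R_total − R_other = 0.02845 K/W
k = L/(R·A) = 0.195/(0.02845×31.2)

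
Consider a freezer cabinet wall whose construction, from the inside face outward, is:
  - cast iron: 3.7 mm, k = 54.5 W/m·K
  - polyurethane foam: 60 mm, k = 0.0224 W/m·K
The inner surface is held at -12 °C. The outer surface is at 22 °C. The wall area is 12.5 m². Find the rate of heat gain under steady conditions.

Q ≈ 159 W

Thermal resistances in series:
R_cast iron = L/(kA) = 0.0037/(54.5×12.5) = 5.431×10^-6 K/W
R_polyurethane foam = L/(kA) = 0.06/(0.0224×12.5) = 0.2143 K/W
R_total = 0.2143 K/W
Q = ΔT / R_total = 34 / 0.2143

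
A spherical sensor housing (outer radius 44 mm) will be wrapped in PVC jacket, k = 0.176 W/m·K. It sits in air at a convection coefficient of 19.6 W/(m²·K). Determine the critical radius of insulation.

For a sphere r_cr = 2k/h = 2×0.176/19.6
r_cr = 18 mm; since the bare radius (44 mm) is above r_cr, any added insulation will reduce heat loss.

r_cr ≈ 18 mm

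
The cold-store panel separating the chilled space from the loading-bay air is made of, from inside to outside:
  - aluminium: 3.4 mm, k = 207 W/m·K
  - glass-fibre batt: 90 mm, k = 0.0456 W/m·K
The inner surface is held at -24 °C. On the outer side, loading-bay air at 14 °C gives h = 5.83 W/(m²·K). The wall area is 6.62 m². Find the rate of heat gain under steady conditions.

Q ≈ 117 W

Treating each layer as a thermal resistance in series:
R_aluminium = L/(kA) = 0.0034/(207×6.62) = 2.481×10^-6 K/W
R_glass-fibre batt = L/(kA) = 0.09/(0.0456×6.62) = 0.2981 K/W
R_outer film = 1/(h_o·A) = 1/(5.83×6.62) = 0.02591 K/W
R_total = 0.3241 K/W
Q = ΔT / R_total = 38 / 0.3241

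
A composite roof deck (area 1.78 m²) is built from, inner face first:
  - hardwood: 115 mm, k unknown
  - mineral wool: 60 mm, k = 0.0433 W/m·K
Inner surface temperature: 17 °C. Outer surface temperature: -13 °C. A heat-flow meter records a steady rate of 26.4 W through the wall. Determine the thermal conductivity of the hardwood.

k ≈ 0.181 W/(m·K)

Using the resistance-network approach (series):
R_mineral wool = L/(kA) = 0.06/(0.0433×1.78) = 0.7785 K/W
Sum of known resistances R_other = 0.7785 K/W
Total R = ΔT/Q = 30/26.4 = 1.136 K/W
R_hardwood = R_total − R_other = 0.3579 K/W
k = L/(R·A) = 0.115/(0.3579×1.78)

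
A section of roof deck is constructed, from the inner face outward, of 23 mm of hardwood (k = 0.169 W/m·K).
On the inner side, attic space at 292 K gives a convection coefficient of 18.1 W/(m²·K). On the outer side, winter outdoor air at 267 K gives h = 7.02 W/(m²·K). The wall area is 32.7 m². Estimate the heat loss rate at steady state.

Thermal resistances in series:
R_inner film = 1/(h_i·A) = 1/(18.1×32.7) = 0.00169 K/W
R_hardwood = L/(kA) = 0.023/(0.169×32.7) = 0.004162 K/W
R_outer film = 1/(h_o·A) = 1/(7.02×32.7) = 0.004356 K/W
R_total = 0.01021 K/W
Q = ΔT / R_total = 25 / 0.01021

Q ≈ 2450 W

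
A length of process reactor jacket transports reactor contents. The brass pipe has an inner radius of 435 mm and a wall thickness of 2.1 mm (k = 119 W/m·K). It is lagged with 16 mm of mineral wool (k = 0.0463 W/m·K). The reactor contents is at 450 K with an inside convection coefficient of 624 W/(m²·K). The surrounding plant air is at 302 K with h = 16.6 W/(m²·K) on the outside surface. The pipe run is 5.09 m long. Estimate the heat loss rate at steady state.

Q ≈ 5180 W

Radial resistances (cylindrical: R_cond = ln(r_o/r_i)/(2πkL), R_conv = 1/(h·2πrL)):
R_inner film = 1/(h_i·2πr₁L) = 1/(624×2π×0.435×5.09) = 1.152×10^-4 K/W
R_brass pipe wall = ln(437.1/435)/(2π×119×5.09) = 1.265×10^-6 K/W
R_mineral wool = ln(453.1/437.1)/(2π×0.0463×5.09) = 0.02428 K/W
R_outer film = 1/(h_o·2πr_oL) = 1/(16.6×2π×0.4531×5.09) = 0.004157 K/W
R_total = 0.02855 K/W
Q = ΔT/R_total = 148/0.02855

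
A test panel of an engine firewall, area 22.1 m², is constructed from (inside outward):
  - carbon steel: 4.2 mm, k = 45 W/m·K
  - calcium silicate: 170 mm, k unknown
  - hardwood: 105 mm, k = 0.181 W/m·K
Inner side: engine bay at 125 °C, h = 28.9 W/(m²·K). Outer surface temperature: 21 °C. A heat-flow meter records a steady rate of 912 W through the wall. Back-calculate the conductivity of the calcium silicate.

Series thermal resistances:
R_inner film = 1/(h_i·A) = 1/(28.9×22.1) = 0.001566 K/W
R_carbon steel = L/(kA) = 0.0042/(45×22.1) = 4.223×10^-6 K/W
R_hardwood = L/(kA) = 0.105/(0.181×22.1) = 0.02625 K/W
Sum of known resistances R_other = 0.02782 K/W
Total R = ΔT/Q = 104/912 = 0.114 K/W
R_calcium silicate = R_total − R_other = 0.08622 K/W
k = L/(R·A) = 0.17/(0.08622×22.1)

k ≈ 0.0892 W/(m·K)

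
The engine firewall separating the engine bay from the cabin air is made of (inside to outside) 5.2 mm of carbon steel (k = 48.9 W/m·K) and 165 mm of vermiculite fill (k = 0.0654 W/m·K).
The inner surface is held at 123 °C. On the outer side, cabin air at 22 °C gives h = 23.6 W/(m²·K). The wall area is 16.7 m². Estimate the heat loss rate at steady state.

Q ≈ 657 W

Using the resistance-network approach (series):
R_carbon steel = L/(kA) = 0.0052/(48.9×16.7) = 6.368×10^-6 K/W
R_vermiculite fill = L/(kA) = 0.165/(0.0654×16.7) = 0.1511 K/W
R_outer film = 1/(h_o·A) = 1/(23.6×16.7) = 0.002537 K/W
R_total = 0.1536 K/W
Q = ΔT / R_total = 101 / 0.1536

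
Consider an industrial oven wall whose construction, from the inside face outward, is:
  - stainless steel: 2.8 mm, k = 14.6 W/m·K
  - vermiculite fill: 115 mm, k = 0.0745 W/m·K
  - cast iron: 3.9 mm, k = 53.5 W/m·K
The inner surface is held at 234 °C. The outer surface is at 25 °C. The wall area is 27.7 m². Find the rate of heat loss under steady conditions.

Q ≈ 3750 W

Thermal resistances in series:
R_stainless steel = L/(kA) = 0.0028/(14.6×27.7) = 6.923×10^-6 K/W
R_vermiculite fill = L/(kA) = 0.115/(0.0745×27.7) = 0.05573 K/W
R_cast iron = L/(kA) = 0.0039/(53.5×27.7) = 2.632×10^-6 K/W
R_total = 0.05574 K/W
Q = ΔT / R_total = 209 / 0.05574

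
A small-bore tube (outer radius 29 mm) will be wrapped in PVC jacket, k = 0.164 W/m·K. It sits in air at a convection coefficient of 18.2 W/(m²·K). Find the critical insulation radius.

For a cylinder r_cr = k/h = 0.164/18.2
r_cr = 9.01 mm; since the bare radius (29 mm) is above r_cr, any added insulation will reduce heat loss.

r_cr ≈ 9.01 mm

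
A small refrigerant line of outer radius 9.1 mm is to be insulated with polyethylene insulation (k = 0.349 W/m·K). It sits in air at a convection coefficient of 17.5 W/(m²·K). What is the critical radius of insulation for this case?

r_cr ≈ 19.9 mm

For a cylinder r_cr = k/h = 0.349/17.5
r_cr = 19.9 mm; since the bare radius (9.1 mm) is below r_cr, adding a thin layer of insulation will *increase* heat loss.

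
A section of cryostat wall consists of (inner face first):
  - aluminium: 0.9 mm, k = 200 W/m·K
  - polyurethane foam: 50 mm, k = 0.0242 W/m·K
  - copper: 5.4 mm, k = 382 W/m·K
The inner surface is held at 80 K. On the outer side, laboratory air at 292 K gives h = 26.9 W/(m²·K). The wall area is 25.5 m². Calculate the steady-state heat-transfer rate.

Q ≈ 2570 W

Thermal resistances in series:
R_aluminium = L/(kA) = 0.0009/(200×25.5) = 1.765×10^-7 K/W
R_polyurethane foam = L/(kA) = 0.05/(0.0242×25.5) = 0.08102 K/W
R_copper = L/(kA) = 0.0054/(382×25.5) = 5.544×10^-7 K/W
R_outer film = 1/(h_o·A) = 1/(26.9×25.5) = 0.001458 K/W
R_total = 0.08248 K/W
Q = ΔT / R_total = 212 / 0.08248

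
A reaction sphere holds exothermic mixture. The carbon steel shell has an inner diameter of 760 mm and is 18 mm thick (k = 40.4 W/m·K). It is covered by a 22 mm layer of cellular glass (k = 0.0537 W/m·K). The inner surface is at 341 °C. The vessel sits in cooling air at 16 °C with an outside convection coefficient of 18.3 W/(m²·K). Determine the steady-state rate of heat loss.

For a spherical shell R = (1/r₁ − 1/r₂)/(4πk); film R = 1/(h·4πr²). In series:
R_carbon steel shell = (1/0.38 − 1/0.398)/(4π×40.4) = 2.344×10^-4 K/W
R_cellular glass = (1/0.398 − 1/0.42)/(4π×0.0537) = 0.195 K/W
R_outer film = 1/(h·4πr_o²) = 1/(18.3×4π×0.42²) = 0.02465 K/W
R_total = 0.2199 K/W
Q = ΔT/R_total = 325/0.2199

Q ≈ 1480 W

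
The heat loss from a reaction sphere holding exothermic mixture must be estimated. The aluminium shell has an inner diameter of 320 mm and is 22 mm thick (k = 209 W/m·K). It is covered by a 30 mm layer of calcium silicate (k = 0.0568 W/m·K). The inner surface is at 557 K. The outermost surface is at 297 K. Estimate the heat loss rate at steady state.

Q ≈ 239 W

Spherical conduction: R = (1/r_in − 1/r_out)/(4πk) per layer; series-sum.
R_aluminium shell = (1/0.16 − 1/0.182)/(4π×209) = 2.877×10^-4 K/W
R_calcium silicate = (1/0.182 − 1/0.212)/(4π×0.0568) = 1.089 K/W
R_total = 1.09 K/W
Q = ΔT/R_total = 260/1.09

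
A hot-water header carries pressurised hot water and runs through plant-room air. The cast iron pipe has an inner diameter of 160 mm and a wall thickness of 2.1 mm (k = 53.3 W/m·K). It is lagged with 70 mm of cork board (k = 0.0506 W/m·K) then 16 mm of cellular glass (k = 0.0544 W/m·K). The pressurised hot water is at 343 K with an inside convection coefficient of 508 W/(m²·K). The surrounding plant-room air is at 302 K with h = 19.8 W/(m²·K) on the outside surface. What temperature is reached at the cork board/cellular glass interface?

T ≈ 308 K

Radial resistances (cylindrical: R_cond = ln(r_o/r_i)/(2πkL), R_conv = 1/(h·2πrL)):
R_inner film = 1/(h_i·2πr₁L) = 1/(508×2π×0.08×1) = 0.003916 K/W
R_cast iron pipe wall = ln(82.1/80)/(2π×53.3×1) = 7.737×10^-5 K/W
R_cork board = ln(152.1/82.1)/(2π×0.0506×1) = 1.939 K/W
R_cellular glass = ln(168.1/152.1)/(2π×0.0544×1) = 0.2926 K/W
R_outer film = 1/(h_o·2πr_oL) = 1/(19.8×2π×0.1681×1) = 0.04782 K/W
R_total = 2.284 K/W
Q = ΔT/R_total = 41/2.284
Q = 18 W/m
T_interface = T_inner − Q·ΣR(inner→interface) = 343 − 18×1.943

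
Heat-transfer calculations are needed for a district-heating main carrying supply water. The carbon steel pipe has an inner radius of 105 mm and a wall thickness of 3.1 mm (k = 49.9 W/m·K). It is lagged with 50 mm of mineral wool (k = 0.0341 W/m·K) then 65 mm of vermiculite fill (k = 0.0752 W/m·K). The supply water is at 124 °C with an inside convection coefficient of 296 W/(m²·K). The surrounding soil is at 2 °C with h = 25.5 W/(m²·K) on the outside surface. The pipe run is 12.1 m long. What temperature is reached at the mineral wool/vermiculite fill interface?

T ≈ 38.4 °C

For a radial system each layer contributes R = ln(r_out/r_in)/(2πkL); films add R = 1/(hA).
R_inner film = 1/(h_i·2πr₁L) = 1/(296×2π×0.105×12.1) = 4.232×10^-4 K/W
R_carbon steel pipe wall = ln(108.1/105)/(2π×49.9×12.1) = 7.67×10^-6 K/W
R_mineral wool = ln(158.1/108.1)/(2π×0.0341×12.1) = 0.1466 K/W
R_vermiculite fill = ln(223.1/158.1)/(2π×0.0752×12.1) = 0.06024 K/W
R_outer film = 1/(h_o·2πr_oL) = 1/(25.5×2π×0.2231×12.1) = 0.002312 K/W
R_total = 0.2096 K/W
Q = ΔT/R_total = 122/0.2096
Q = 582 W
T_interface = T_inner − Q·ΣR(inner→interface) = 124 − 582×0.1471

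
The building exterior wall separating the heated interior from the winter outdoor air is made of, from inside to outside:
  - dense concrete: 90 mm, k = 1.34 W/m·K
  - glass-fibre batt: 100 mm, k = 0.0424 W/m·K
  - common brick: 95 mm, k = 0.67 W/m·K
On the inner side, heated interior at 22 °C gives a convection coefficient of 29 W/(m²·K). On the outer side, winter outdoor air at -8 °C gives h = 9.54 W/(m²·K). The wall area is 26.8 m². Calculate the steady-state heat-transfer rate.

Thermal resistances in series:
R_inner film = 1/(h_i·A) = 1/(29×26.8) = 0.001287 K/W
R_dense concrete = L/(kA) = 0.09/(1.34×26.8) = 0.002506 K/W
R_glass-fibre batt = L/(kA) = 0.1/(0.0424×26.8) = 0.088 K/W
R_common brick = L/(kA) = 0.095/(0.67×26.8) = 0.005291 K/W
R_outer film = 1/(h_o·A) = 1/(9.54×26.8) = 0.003911 K/W
R_total = 0.101 K/W
Q = ΔT / R_total = 30 / 0.101

Q ≈ 297 W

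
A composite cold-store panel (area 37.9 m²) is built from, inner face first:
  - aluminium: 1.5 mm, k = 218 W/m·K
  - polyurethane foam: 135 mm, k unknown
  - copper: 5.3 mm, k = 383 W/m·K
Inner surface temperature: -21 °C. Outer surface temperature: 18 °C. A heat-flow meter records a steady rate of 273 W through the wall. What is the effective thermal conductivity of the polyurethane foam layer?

Series thermal resistances:
R_aluminium = L/(kA) = 0.0015/(218×37.9) = 1.815×10^-7 K/W
R_copper = L/(kA) = 0.0053/(383×37.9) = 3.651×10^-7 K/W
Sum of known resistances R_other = 5.467×10^-7 K/W
Total R = ΔT/Q = 39/273 = 0.1429 K/W
R_polyurethane foam = R_total − R_other = 0.1429 K/W
k = L/(R·A) = 0.135/(0.1429×37.9)

k ≈ 0.0249 W/(m·K)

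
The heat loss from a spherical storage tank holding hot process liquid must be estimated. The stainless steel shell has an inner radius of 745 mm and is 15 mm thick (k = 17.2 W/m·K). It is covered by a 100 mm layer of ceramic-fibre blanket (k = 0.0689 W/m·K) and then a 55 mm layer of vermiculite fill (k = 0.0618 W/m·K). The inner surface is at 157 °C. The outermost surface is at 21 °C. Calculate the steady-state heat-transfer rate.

Q ≈ 510 W

For a spherical shell R = (1/r₁ − 1/r₂)/(4πk); film R = 1/(h·4πr²). In series:
R_stainless steel shell = (1/0.745 − 1/0.76)/(4π×17.2) = 1.226×10^-4 K/W
R_ceramic-fibre blanket = (1/0.76 − 1/0.86)/(4π×0.0689) = 0.1767 K/W
R_vermiculite fill = (1/0.86 − 1/0.915)/(4π×0.0618) = 0.09 K/W
R_total = 0.2668 K/W
Q = ΔT/R_total = 136/0.2668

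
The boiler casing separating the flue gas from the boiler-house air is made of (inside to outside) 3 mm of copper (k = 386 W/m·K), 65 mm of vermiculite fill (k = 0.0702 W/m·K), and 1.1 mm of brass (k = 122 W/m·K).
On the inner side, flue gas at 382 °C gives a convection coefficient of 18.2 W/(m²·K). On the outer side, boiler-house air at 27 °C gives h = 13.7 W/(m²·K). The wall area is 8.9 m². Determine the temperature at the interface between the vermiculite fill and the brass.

T ≈ 51.6 °C

Treating each layer as a thermal resistance in series:
R_inner film = 1/(h_i·A) = 1/(18.2×8.9) = 0.006174 K/W
R_copper = L/(kA) = 0.003/(386×8.9) = 8.733×10^-7 K/W
R_vermiculite fill = L/(kA) = 0.065/(0.0702×8.9) = 0.104 K/W
R_brass = L/(kA) = 0.0011/(122×8.9) = 1.013×10^-6 K/W
R_outer film = 1/(h_o·A) = 1/(13.7×8.9) = 0.008201 K/W
R_total = 0.1184 K/W;  Q = ΔT/R_total = 355/0.1184 = 2998 W
T_interface = T_inner − Q·ΣR(inner→interface) = 382 − 3000×0.1102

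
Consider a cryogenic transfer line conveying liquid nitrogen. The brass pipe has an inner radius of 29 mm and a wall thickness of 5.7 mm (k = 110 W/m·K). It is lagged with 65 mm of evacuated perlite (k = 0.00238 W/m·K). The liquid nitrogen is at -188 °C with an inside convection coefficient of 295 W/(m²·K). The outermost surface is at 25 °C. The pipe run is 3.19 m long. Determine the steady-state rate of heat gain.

For a radial system each layer contributes R = ln(r_out/r_in)/(2πkL); films add R = 1/(hA).
R_inner film = 1/(h_i·2πr₁L) = 1/(295×2π×0.029×3.19) = 0.005832 K/W
R_brass pipe wall = ln(34.7/29)/(2π×110×3.19) = 8.139×10^-5 K/W
R_evacuated perlite = ln(99.7/34.7)/(2π×0.00238×3.19) = 22.12 K/W
R_total = 22.13 K/W
Q = ΔT/R_total = 213/22.13

Q ≈ 9.62 W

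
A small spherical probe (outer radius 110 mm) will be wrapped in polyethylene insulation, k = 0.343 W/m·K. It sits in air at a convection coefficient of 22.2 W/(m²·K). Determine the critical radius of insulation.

For a sphere r_cr = 2k/h = 2×0.343/22.2
r_cr = 30.9 mm; since the bare radius (110 mm) is above r_cr, any added insulation will reduce heat loss.

r_cr ≈ 30.9 mm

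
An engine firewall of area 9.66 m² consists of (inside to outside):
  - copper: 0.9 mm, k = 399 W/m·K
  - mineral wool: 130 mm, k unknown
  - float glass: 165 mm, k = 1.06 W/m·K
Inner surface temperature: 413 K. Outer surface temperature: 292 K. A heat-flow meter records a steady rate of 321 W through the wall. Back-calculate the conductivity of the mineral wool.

Treating each layer as a thermal resistance in series:
R_copper = L/(kA) = 0.0009/(399×9.66) = 2.335×10^-7 K/W
R_float glass = L/(kA) = 0.165/(1.06×9.66) = 0.01611 K/W
Sum of known resistances R_other = 0.01611 K/W
Total R = ΔT/Q = 121/321 = 0.3769 K/W
R_mineral wool = R_total − R_other = 0.3608 K/W
k = L/(R·A) = 0.13/(0.3608×9.66)

k ≈ 0.0373 W/(m·K)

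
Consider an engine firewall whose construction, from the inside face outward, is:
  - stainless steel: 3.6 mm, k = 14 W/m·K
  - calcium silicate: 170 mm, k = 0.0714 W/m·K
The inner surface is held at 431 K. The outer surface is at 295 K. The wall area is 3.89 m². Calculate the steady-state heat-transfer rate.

Treating each layer as a thermal resistance in series:
R_stainless steel = L/(kA) = 0.0036/(14×3.89) = 6.61×10^-5 K/W
R_calcium silicate = L/(kA) = 0.17/(0.0714×3.89) = 0.6121 K/W
R_total = 0.6121 K/W
Q = ΔT / R_total = 136 / 0.6121

Q ≈ 222 W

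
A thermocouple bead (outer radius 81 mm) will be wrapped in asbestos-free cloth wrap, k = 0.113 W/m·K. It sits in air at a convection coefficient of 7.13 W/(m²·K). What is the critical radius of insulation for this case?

r_cr ≈ 31.7 mm

For a sphere r_cr = 2k/h = 2×0.113/7.13
r_cr = 31.7 mm; since the bare radius (81 mm) is above r_cr, any added insulation will reduce heat loss.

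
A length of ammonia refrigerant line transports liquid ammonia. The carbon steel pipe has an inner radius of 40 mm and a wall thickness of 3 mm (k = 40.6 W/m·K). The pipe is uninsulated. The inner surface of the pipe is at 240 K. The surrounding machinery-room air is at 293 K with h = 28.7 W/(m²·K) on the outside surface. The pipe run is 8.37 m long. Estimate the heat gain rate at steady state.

Q ≈ 3430 W

For a radial system each layer contributes R = ln(r_out/r_in)/(2πkL); films add R = 1/(hA).
R_carbon steel pipe wall = ln(43/40)/(2π×40.6×8.37) = 3.387×10^-5 K/W
R_outer film = 1/(h_o·2πr_oL) = 1/(28.7×2π×0.043×8.37) = 0.01541 K/W
R_total = 0.01544 K/W
Q = ΔT/R_total = 53/0.01544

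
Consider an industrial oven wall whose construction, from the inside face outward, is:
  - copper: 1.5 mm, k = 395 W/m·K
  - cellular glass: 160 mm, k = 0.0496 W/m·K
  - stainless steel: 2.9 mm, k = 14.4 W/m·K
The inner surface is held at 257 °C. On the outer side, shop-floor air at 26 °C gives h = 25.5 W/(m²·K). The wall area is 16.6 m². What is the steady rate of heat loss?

Series thermal resistances:
R_copper = L/(kA) = 0.0015/(395×16.6) = 2.288×10^-7 K/W
R_cellular glass = L/(kA) = 0.16/(0.0496×16.6) = 0.1943 K/W
R_stainless steel = L/(kA) = 0.0029/(14.4×16.6) = 1.213×10^-5 K/W
R_outer film = 1/(h_o·A) = 1/(25.5×16.6) = 0.002362 K/W
R_total = 0.1967 K/W
Q = ΔT / R_total = 231 / 0.1967

Q ≈ 1170 W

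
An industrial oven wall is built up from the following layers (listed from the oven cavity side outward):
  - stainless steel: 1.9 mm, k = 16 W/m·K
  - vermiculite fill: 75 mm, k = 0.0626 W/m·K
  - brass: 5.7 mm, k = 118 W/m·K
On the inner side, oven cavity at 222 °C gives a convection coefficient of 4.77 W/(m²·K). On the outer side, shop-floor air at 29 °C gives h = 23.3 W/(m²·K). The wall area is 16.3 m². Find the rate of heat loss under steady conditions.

Q ≈ 2170 W

Model the wall as resistances in series:
R_inner film = 1/(h_i·A) = 1/(4.77×16.3) = 0.01286 K/W
R_stainless steel = L/(kA) = 0.0019/(16×16.3) = 7.285×10^-6 K/W
R_vermiculite fill = L/(kA) = 0.075/(0.0626×16.3) = 0.0735 K/W
R_brass = L/(kA) = 0.0057/(118×16.3) = 2.964×10^-6 K/W
R_outer film = 1/(h_o·A) = 1/(23.3×16.3) = 0.002633 K/W
R_total = 0.08901 K/W
Q = ΔT / R_total = 193 / 0.08901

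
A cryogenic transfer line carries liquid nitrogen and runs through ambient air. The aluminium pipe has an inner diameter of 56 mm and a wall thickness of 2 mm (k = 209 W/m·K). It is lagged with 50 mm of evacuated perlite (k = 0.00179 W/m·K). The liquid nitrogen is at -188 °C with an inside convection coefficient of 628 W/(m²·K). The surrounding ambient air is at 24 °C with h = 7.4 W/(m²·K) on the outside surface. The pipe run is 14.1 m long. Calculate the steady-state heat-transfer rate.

Radial resistances (cylindrical: R_cond = ln(r_o/r_i)/(2πkL), R_conv = 1/(h·2πrL)):
R_inner film = 1/(h_i·2πr₁L) = 1/(628×2π×0.028×14.1) = 6.419×10^-4 K/W
R_aluminium pipe wall = ln(30/28)/(2π×209×14.1) = 3.726×10^-6 K/W
R_evacuated perlite = ln(80/30)/(2π×0.00179×14.1) = 6.185 K/W
R_outer film = 1/(h_o·2πr_oL) = 1/(7.4×2π×0.08×14.1) = 0.01907 K/W
R_total = 6.205 K/W
Q = ΔT/R_total = 212/6.205

Q ≈ 34.2 W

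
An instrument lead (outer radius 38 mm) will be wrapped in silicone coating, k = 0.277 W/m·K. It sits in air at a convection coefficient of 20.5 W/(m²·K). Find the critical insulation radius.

r_cr ≈ 13.5 mm

For a cylinder r_cr = k/h = 0.277/20.5
r_cr = 13.5 mm; since the bare radius (38 mm) is above r_cr, any added insulation will reduce heat loss.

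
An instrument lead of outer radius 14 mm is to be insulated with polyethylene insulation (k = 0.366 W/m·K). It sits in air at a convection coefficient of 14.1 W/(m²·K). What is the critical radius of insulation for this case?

r_cr ≈ 26 mm

For a cylinder r_cr = k/h = 0.366/14.1
r_cr = 26 mm; since the bare radius (14 mm) is below r_cr, adding a thin layer of insulation will *increase* heat loss.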